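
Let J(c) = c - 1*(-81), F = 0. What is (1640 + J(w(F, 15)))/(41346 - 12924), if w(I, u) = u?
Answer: 868/14211 ≈ 0.061079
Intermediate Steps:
J(c) = 81 + c (J(c) = c + 81 = 81 + c)
(1640 + J(w(F, 15)))/(41346 - 12924) = (1640 + (81 + 15))/(41346 - 12924) = (1640 + 96)/28422 = 1736*(1/28422) = 868/14211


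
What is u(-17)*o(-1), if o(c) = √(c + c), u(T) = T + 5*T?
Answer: -102*I*√2 ≈ -144.25*I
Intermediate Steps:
u(T) = 6*T
o(c) = √2*√c (o(c) = √(2*c) = √2*√c)
u(-17)*o(-1) = (6*(-17))*(√2*√(-1)) = -102*√2*I = -102*I*√2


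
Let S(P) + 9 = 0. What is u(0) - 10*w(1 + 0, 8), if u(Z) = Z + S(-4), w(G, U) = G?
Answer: -19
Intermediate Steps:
S(P) = -9 (S(P) = -9 + 0 = -9)
u(Z) = -9 + Z (u(Z) = Z - 9 = -9 + Z)
u(0) - 10*w(1 + 0, 8) = (-9 + 0) - 10*(1 + 0) = -9 - 10*1 = -9 - 10 = -19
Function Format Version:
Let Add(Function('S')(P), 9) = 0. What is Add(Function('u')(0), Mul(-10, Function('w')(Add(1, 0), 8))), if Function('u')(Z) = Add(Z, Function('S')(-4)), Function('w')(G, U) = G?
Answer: -19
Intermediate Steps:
Function('S')(P) = -9 (Function('S')(P) = Add(-9, 0) = -9)
Function('u')(Z) = Add(-9, Z) (Function('u')(Z) = Add(Z, -9) = Add(-9, Z))
Add(Function('u')(0), Mul(-10, Function('w')(Add(1, 0), 8))) = Add(Add(-9, 0), Mul(-10, Add(1, 0))) = Add(-9, Mul(-10, 1)) = Add(-9, -10) = -19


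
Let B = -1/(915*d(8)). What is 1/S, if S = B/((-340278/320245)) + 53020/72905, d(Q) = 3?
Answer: 2723914841382/1981894942157 ≈ 1.3744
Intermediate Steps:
B = -1/2745 (B = -1/(915*3) = -1/2745 ≈ -0.00036430)
S = 1981894942157/2723914841382 (S = -1/(2745*((-340278/320245))) + 53020/72905 = -1/(2745*((-340278*1/320245))) + 53020*(1/72905) = -1/(2745*(-340278/320245)) + 10604/14581 = -1/2745*(-320245/340278) + 10604/14581 = 64049/186812622 + 10604/14581 = 1981894942157/2723914841382 ≈ 0.72759)
1/S = 1/(1981894942157/2723914841382) = 2723914841382/1981894942157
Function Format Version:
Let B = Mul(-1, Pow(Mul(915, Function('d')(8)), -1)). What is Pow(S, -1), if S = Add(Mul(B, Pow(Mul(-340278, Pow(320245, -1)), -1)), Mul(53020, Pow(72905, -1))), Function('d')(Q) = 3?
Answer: Rational(2723914841382, 1981894942157) ≈ 1.3744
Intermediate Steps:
B = Rational(-1, 2745) (B = Mul(-1, Pow(Mul(915, 3), -1)) = Mul(-1, Pow(2745, -1)) = Mul(-1, Rational(1, 2745)) = Rational(-1, 2745) ≈ -0.00036430)
S = Rational(1981894942157, 2723914841382) (S = Add(Mul(Rational(-1, 2745), Pow(Mul(-340278, Pow(320245, -1)), -1)), Mul(53020, Pow(72905, -1))) = Add(Mul(Rational(-1, 2745), Pow(Mul(-340278, Rational(1, 320245)), -1)), Mul(53020, Rational(1, 72905))) = Add(Mul(Rational(-1, 2745), Pow(Rational(-340278, 320245), -1)), Rational(10604, 14581)) = Add(Mul(Rational(-1, 2745), Rational(-320245, 340278)), Rational(10604, 14581)) = Add(Rational(64049, 186812622), Rational(10604, 14581)) = Rational(1981894942157, 2723914841382) ≈ 0.72759)
Pow(S, -1) = Pow(Rational(1981894942157, 2723914841382), -1) = Rational(2723914841382, 1981894942157)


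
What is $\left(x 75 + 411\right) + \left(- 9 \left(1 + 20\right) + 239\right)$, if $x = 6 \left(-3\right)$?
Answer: $-889$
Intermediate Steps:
$x = -18$
$\left(x 75 + 411\right) + \left(- 9 \left(1 + 20\right) + 239\right) = \left(\left(-18\right) 75 + 411\right) + \left(- 9 \left(1 + 20\right) + 239\right) = \left(-1350 + 411\right) + \left(\left(-9\right) 21 + 239\right) = -939 + \left(-189 + 239\right) = -939 + 50 = -889$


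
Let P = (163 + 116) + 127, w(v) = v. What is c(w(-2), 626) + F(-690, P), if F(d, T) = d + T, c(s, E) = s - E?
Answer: -912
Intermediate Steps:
P = 406 (P = 279 + 127 = 406)
F(d, T) = T + d
c(w(-2), 626) + F(-690, P) = (-2 - 1*626) + (406 - 690) = (-2 - 626) - 284 = -628 - 284 = -912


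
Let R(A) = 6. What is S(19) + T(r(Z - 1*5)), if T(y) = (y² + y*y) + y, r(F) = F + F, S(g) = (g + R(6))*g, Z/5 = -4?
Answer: 5425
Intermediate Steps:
Z = -20 (Z = 5*(-4) = -20)
S(g) = g*(6 + g) (S(g) = (g + 6)*g = (6 + g)*g = g*(6 + g))
r(F) = 2*F
T(y) = y + 2*y² (T(y) = (y² + y²) + y = 2*y² + y = y + 2*y²)
S(19) + T(r(Z - 1*5)) = 19*(6 + 19) + (2*(-20 - 1*5))*(1 + 2*(2*(-20 - 1*5))) = 19*25 + (2*(-20 - 5))*(1 + 2*(2*(-20 - 5))) = 475 + (2*(-25))*(1 + 2*(2*(-25))) = 475 - 50*(1 + 2*(-50)) = 475 - 50*(1 - 100) = 475 - 50*(-99) = 475 + 4950 = 5425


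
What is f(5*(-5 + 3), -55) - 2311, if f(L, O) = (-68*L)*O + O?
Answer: -39766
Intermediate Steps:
f(L, O) = O - 68*L*O (f(L, O) = -68*L*O + O = O - 68*L*O)
f(5*(-5 + 3), -55) - 2311 = -55*(1 - 340*(-5 + 3)) - 2311 = -55*(1 - 340*(-2)) - 2311 = -55*(1 - 68*(-10)) - 2311 = -55*(1 + 680) - 2311 = -55*681 - 2311 = -37455 - 2311 = -39766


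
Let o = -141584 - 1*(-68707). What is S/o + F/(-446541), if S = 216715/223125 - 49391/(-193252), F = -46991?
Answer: 9842754754358181583/93547632036850939500 ≈ 0.10522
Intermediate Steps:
S = 10580194811/8623870500 (S = 216715*(1/223125) - 49391*(-1/193252) = 43343/44625 + 49391/193252 = 10580194811/8623870500 ≈ 1.2269)
o = -72877 (o = -141584 + 68707 = -72877)
S/o + F/(-446541) = (10580194811/8623870500)/(-72877) - 46991/(-446541) = (10580194811/8623870500)*(-1/72877) - 46991*(-1/446541) = -10580194811/628481810428500 + 46991/446541 = 9842754754358181583/93547632036850939500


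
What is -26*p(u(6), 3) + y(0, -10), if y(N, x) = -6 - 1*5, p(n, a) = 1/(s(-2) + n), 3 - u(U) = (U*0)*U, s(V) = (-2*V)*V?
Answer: -29/5 ≈ -5.8000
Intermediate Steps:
s(V) = -2*V²
u(U) = 3 (u(U) = 3 - U*0*U = 3 - 0*U = 3 - 1*0 = 3 + 0 = 3)
p(n, a) = 1/(-8 + n) (p(n, a) = 1/(-2*(-2)² + n) = 1/(-2*4 + n) = 1/(-8 + n))
y(N, x) = -11 (y(N, x) = -6 - 5 = -11)
-26*p(u(6), 3) + y(0, -10) = -26/(-8 + 3) - 11 = -26/(-5) - 11 = -26*(-⅕) - 11 = 26/5 - 11 = -29/5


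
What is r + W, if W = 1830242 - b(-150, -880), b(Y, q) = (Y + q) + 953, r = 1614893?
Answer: 3445212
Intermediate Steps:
b(Y, q) = 953 + Y + q
W = 1830319 (W = 1830242 - (953 - 150 - 880) = 1830242 - 1*(-77) = 1830242 + 77 = 1830319)
r + W = 1614893 + 1830319 = 3445212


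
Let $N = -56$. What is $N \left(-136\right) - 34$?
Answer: $7582$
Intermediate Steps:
$N \left(-136\right) - 34 = \left(-56\right) \left(-136\right) - 34 = 7616 - 34 = 7582$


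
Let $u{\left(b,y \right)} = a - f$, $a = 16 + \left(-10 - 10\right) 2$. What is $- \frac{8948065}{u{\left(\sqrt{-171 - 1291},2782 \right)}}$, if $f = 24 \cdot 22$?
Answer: $\frac{8948065}{552} \approx 16210.0$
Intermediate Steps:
$a = -24$ ($a = 16 - 40 = -24$)
$f = 528$
$u{\left(b,y \right)} = -552$ ($u{\left(b,y \right)} = -24 - 528 = -552$)
$- \frac{8948065}{u{\left(\sqrt{-171 - 1291},2782 \right)}} = - \frac{8948065}{-552} = \left(-8948065\right) \left(- \frac{1}{552}\right) = \frac{8948065}{552}$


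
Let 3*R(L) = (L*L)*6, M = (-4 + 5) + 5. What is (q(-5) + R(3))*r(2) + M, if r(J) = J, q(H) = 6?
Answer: 54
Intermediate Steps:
M = 6 (M = 1 + 5 = 6)
R(L) = 2*L**2 (R(L) = ((L*L)*6)/3 = (L**2*6)/3 = (6*L**2)/3 = 2*L**2)
(q(-5) + R(3))*r(2) + M = (6 + 2*3**2)*2 + 6 = (6 + 2*9)*2 + 6 = (6 + 18)*2 + 6 = 24*2 + 6 = 48 + 6 = 54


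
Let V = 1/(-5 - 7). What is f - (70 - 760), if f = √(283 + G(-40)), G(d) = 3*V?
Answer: 690 + √1131/2 ≈ 706.82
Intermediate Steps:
V = -1/12 (V = 1/(-12) = -1/12 ≈ -0.083333)
G(d) = -¼ (G(d) = 3*(-1/12) = -¼)
f = √1131/2 (f = √(283 - ¼) = √(1131/4) = √1131/2 ≈ 16.815)
f - (70 - 760) = √1131/2 - (70 - 760) = √1131/2 - 1*(-690) = √1131/2 + 690 = 690 + √1131/2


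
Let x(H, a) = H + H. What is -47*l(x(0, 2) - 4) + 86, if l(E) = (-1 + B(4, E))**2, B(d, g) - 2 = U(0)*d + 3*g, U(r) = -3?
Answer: -24777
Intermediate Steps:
x(H, a) = 2*H
B(d, g) = 2 - 3*d + 3*g (B(d, g) = 2 + (-3*d + 3*g) = 2 - 3*d + 3*g)
l(E) = (-11 + 3*E)**2 (l(E) = (-1 + (2 - 3*4 + 3*E))**2 = (-1 + (2 - 12 + 3*E))**2 = (-1 + (-10 + 3*E))**2 = (-11 + 3*E)**2)
-47*l(x(0, 2) - 4) + 86 = -47*(-11 + 3*(2*0 - 4))**2 + 86 = -47*(-11 + 3*(0 - 4))**2 + 86 = -47*(-11 + 3*(-4))**2 + 86 = -47*(-11 - 12)**2 + 86 = -47*(-23)**2 + 86 = -47*529 + 86 = -24863 + 86 = -24777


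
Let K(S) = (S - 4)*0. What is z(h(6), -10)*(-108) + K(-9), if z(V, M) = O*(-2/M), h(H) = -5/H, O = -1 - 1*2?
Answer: 324/5 ≈ 64.800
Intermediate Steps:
O = -3 (O = -1 - 2 = -3)
K(S) = 0 (K(S) = (-4 + S)*0 = 0)
z(V, M) = 6/M (z(V, M) = -(-6)/M = 6/M)
z(h(6), -10)*(-108) + K(-9) = (6/(-10))*(-108) + 0 = (6*(-⅒))*(-108) + 0 = -⅗*(-108) + 0 = 324/5 + 0 = 324/5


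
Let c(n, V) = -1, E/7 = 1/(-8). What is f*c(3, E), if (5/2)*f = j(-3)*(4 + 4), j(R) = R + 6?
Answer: -48/5 ≈ -9.6000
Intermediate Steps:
j(R) = 6 + R
E = -7/8 (E = 7/(-8) = 7*(-1/8) = -7/8 ≈ -0.87500)
f = 48/5 (f = 2*((6 - 3)*(4 + 4))/5 = 2*(3*8)/5 = (2/5)*24 = 48/5 ≈ 9.6000)
f*c(3, E) = (48/5)*(-1) = -48/5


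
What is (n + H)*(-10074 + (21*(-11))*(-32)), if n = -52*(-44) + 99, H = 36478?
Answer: -104235930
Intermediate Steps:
n = 2387 (n = 2288 + 99 = 2387)
(n + H)*(-10074 + (21*(-11))*(-32)) = (2387 + 36478)*(-10074 + (21*(-11))*(-32)) = 38865*(-10074 - 231*(-32)) = 38865*(-10074 + 7392) = 38865*(-2682) = -104235930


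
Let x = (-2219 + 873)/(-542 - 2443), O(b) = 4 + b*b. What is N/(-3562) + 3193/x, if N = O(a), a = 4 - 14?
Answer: 1305756001/184402 ≈ 7081.0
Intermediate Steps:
a = -10
O(b) = 4 + b**2
x = 1346/2985 (x = -1346/(-2985) = -1346*(-1/2985) = 1346/2985 ≈ 0.45092)
N = 104 (N = 4 + (-10)**2 = 4 + 100 = 104)
N/(-3562) + 3193/x = 104/(-3562) + 3193/(1346/2985) = 104*(-1/3562) + 3193*(2985/1346) = -4/137 + 9531105/1346 = 1305756001/184402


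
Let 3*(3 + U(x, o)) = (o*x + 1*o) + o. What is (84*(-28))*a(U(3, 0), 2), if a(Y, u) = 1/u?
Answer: -1176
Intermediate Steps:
U(x, o) = -3 + 2*o/3 + o*x/3 (U(x, o) = -3 + ((o*x + 1*o) + o)/3 = -3 + ((o*x + o) + o)/3 = -3 + ((o + o*x) + o)/3 = -3 + (2*o + o*x)/3 = -3 + (2*o/3 + o*x/3) = -3 + 2*o/3 + o*x/3)
(84*(-28))*a(U(3, 0), 2) = (84*(-28))/2 = -2352*½ = -1176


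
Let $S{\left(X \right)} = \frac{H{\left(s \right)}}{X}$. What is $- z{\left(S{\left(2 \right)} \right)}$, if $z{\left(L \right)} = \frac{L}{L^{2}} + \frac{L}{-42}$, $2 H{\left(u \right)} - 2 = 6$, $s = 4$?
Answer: $- \frac{19}{42} \approx -0.45238$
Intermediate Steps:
$H{\left(u \right)} = 4$ ($H{\left(u \right)} = 1 + \frac{1}{2} \cdot 6 = 1 + 3 = 4$)
$S{\left(X \right)} = \frac{4}{X}$
$z{\left(L \right)} = \frac{1}{L} - \frac{L}{42}$ ($z{\left(L \right)} = \frac{L}{L^{2}} + L \left(- \frac{1}{42}\right) = \frac{1}{L} - \frac{L}{42}$)
$- z{\left(S{\left(2 \right)} \right)} = - (\frac{1}{4 \cdot \frac{1}{2}} - \frac{4 \cdot \frac{1}{2}}{42}) = - (\frac{1}{2} - \frac{1}{21}) = \left(-1\right) \frac{19}{42} = - \frac{19}{42}$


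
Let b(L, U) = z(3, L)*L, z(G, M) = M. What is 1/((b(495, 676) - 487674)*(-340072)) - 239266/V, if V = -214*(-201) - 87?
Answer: -6581261022240907/1180751932586952 ≈ -5.5738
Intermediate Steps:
b(L, U) = L² (b(L, U) = L*L = L²)
V = 42927 (V = 43014 - 87 = 42927)
1/((b(495, 676) - 487674)*(-340072)) - 239266/V = 1/(495² - 487674*(-340072)) - 239266/42927 = -1/340072/(245025 - 487674) - 239266*1/42927 = -1/340072/(-242649) - 239266/42927 = -1/242649*(-1/340072) - 239266/42927 = 1/82518130728 - 239266/42927 = -6581261022240907/1180751932586952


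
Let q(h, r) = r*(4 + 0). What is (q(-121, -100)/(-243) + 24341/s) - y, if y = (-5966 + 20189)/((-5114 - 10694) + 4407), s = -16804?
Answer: 67275408493/46554524172 ≈ 1.4451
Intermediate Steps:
y = -14223/11401 (y = 14223/(-15808 + 4407) = 14223/(-11401) = 14223*(-1/11401) = -14223/11401 ≈ -1.2475)
q(h, r) = 4*r (q(h, r) = r*4 = 4*r)
(q(-121, -100)/(-243) + 24341/s) - y = ((4*(-100))/(-243) + 24341/(-16804)) - 1*(-14223/11401) = (-400*(-1/243) + 24341*(-1/16804)) + 14223/11401 = (400/243 - 24341/16804) + 14223/11401 = 806737/4083372 + 14223/11401 = 67275408493/46554524172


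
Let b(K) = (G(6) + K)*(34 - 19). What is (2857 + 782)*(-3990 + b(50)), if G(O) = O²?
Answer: -9825300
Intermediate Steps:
b(K) = 540 + 15*K (b(K) = (6² + K)*(34 - 19) = (36 + K)*15 = 540 + 15*K)
(2857 + 782)*(-3990 + b(50)) = (2857 + 782)*(-3990 + (540 + 15*50)) = 3639*(-3990 + (540 + 750)) = 3639*(-3990 + 1290) = 3639*(-2700) = -9825300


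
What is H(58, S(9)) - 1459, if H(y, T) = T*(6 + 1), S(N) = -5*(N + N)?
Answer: -2089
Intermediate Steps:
S(N) = -10*N
H(y, T) = 7*T (H(y, T) = T*7 = 7*T)
H(58, S(9)) - 1459 = 7*(-10*9) - 1459 = 7*(-90) - 1459 = -630 - 1459 = -2089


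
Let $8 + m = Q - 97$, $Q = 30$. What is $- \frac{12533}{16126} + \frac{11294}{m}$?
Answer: $- \frac{183067019}{1209450} \approx -151.36$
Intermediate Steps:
$m = -75$ ($m = -8 + \left(30 - 97\right) = -8 - 67 = -75$)
$- \frac{12533}{16126} + \frac{11294}{m} = - \frac{12533}{16126} + \frac{11294}{-75} = \left(-12533\right) \frac{1}{16126} + 11294 \left(- \frac{1}{75}\right) = - \frac{12533}{16126} - \frac{11294}{75} = - \frac{183067019}{1209450}$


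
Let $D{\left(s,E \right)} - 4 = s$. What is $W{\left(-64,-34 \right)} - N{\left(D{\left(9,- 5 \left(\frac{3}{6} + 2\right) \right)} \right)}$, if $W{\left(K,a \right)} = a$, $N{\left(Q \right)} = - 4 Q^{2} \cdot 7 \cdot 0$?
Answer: $-34$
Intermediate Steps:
$D{\left(s,E \right)} = 4 + s$
$N{\left(Q \right)} = 0$ ($N{\left(Q \right)} = - 28 Q^{2} \cdot 0 = 0$)
$W{\left(-64,-34 \right)} - N{\left(D{\left(9,- 5 \left(\frac{3}{6} + 2\right) \right)} \right)} = -34 - 0 = -34 + 0 = -34$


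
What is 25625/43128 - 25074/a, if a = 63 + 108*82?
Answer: -94760233/42739848 ≈ -2.2171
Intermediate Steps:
a = 8919 (a = 63 + 8856 = 8919)
25625/43128 - 25074/a = 25625/43128 - 25074/8919 = 25625*(1/43128) - 25074*1/8919 = 25625/43128 - 2786/991 = -94760233/42739848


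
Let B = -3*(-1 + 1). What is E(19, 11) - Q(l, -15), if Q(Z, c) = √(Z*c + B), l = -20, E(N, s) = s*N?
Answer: 209 - 10*√3 ≈ 191.68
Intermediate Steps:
E(N, s) = N*s
B = 0 (B = -3*0 = 0)
Q(Z, c) = √(Z*c) (Q(Z, c) = √(Z*c + 0) = √(Z*c))
E(19, 11) - Q(l, -15) = 19*11 - √(-20*(-15)) = 209 - √300 = 209 - 10*√3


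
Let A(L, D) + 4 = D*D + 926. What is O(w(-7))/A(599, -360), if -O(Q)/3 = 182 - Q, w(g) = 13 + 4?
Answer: -495/130522 ≈ -0.0037925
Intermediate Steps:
A(L, D) = 922 + D² (A(L, D) = -4 + (D*D + 926) = -4 + (D² + 926) = -4 + (926 + D²) = 922 + D²)
w(g) = 17
O(Q) = -546 + 3*Q (O(Q) = -3*(182 - Q) = -546 + 3*Q)
O(w(-7))/A(599, -360) = (-546 + 3*17)/(922 + (-360)²) = (-546 + 51)/(922 + 129600) = -495/130522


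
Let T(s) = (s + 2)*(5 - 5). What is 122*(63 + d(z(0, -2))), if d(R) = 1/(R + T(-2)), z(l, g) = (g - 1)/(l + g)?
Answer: 23302/3 ≈ 7767.3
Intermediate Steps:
T(s) = 0 (T(s) = (2 + s)*0 = 0)
z(l, g) = (-1 + g)/(g + l)
d(R) = 1/R (d(R) = 1/(R + 0) = 1/R)
122*(63 + d(z(0, -2))) = 122*(63 + 1/((-1 - 2)/(-2 + 0))) = 122*(63 + 1/(-3/(-2))) = 122*(63 + 1/(-½*(-3))) = 122*(63 + 1/(3/2)) = 122*(63 + ⅔) = 122*(191/3) = 23302/3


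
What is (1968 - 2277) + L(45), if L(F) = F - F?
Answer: -309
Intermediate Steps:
L(F) = 0
(1968 - 2277) + L(45) = (1968 - 2277) + 0 = -309 + 0 = -309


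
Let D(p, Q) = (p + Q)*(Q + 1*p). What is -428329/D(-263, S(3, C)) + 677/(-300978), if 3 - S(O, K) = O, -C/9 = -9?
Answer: -128964433175/20818347282 ≈ -6.1947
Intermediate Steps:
C = 81 (C = -9*(-9) = 81)
S(O, K) = 3 - O
D(p, Q) = (Q + p)² (D(p, Q) = (Q + p)*(Q + p) = (Q + p)²)
-428329/D(-263, S(3, C)) + 677/(-300978) = -428329/((3 - 1*3) - 263)² + 677/(-300978) = -428329/((3 - 3) - 263)² + 677*(-1/300978) = -428329/(0 - 263)² - 677/300978 = -428329/((-263)²) - 677/300978 = -428329/69169 - 677/300978 = -128964433175/20818347282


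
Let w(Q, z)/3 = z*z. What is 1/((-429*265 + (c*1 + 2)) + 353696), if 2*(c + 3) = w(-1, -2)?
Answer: 1/240016 ≈ 4.1664e-6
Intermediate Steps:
w(Q, z) = 3*z**2 (w(Q, z) = 3*(z*z) = 3*z**2)
c = 3 (c = -3 + (3*(-2)**2)/2 = -3 + (3*4)/2 = -3 + (1/2)*12 = -3 + 6 = 3)
1/((-429*265 + (c*1 + 2)) + 353696) = 1/((-429*265 + (3*1 + 2)) + 353696) = 1/((-113685 + (3 + 2)) + 353696) = 1/((-113685 + 5) + 353696) = 1/(-113680 + 353696) = 1/240016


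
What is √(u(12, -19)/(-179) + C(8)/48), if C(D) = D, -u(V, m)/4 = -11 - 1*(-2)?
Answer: I*√39738/1074 ≈ 0.18561*I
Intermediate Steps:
u(V, m) = 36 (u(V, m) = -4*(-11 - 1*(-2)) = -4*(-11 + 2) = -4*(-9) = 36)
√(u(12, -19)/(-179) + C(8)/48) = √(36/(-179) + 8/48) = √(36*(-1/179) + 8*(1/48)) = √(-36/179 + ⅙) = √(-37/1074) = I*√39738/1074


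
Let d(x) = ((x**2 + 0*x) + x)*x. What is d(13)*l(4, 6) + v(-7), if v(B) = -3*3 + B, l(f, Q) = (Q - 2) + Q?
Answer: 23644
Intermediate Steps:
l(f, Q) = -2 + 2*Q (l(f, Q) = (-2 + Q) + Q = -2 + 2*Q)
v(B) = -9 + B
d(x) = x*(x + x**2) (d(x) = ((x**2 + 0) + x)*x = (x**2 + x)*x = (x + x**2)*x = x*(x + x**2))
d(13)*l(4, 6) + v(-7) = (13**2*(1 + 13))*(-2 + 2*6) + (-9 - 7) = (169*14)*(-2 + 12) - 16 = 2366*10 - 16 = 23660 - 16 = 23644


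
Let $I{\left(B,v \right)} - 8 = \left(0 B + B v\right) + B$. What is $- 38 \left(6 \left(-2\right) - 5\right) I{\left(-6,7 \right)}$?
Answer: $-25840$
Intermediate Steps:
$I{\left(B,v \right)} = 8 + B + B v$ ($I{\left(B,v \right)} = 8 + \left(\left(0 B + B v\right) + B\right) = 8 + \left(\left(0 + B v\right) + B\right) = 8 + \left(B v + B\right) = 8 + \left(B + B v\right) = 8 + B + B v$)
$- 38 \left(6 \left(-2\right) - 5\right) I{\left(-6,7 \right)} = - 38 \left(6 \left(-2\right) - 5\right) \left(8 - 6 - 42\right) = - 38 \left(-12 - 5\right) \left(8 - 6 - 42\right) = \left(-38\right) \left(-17\right) \left(-40\right) = 646 \left(-40\right) = -25840$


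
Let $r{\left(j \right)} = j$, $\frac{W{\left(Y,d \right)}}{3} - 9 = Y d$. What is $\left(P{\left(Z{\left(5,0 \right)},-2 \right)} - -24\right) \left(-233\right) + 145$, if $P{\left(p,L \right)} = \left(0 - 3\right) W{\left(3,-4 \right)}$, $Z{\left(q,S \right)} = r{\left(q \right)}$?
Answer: $-11738$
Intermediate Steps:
$W{\left(Y,d \right)} = 27 + 3 Y d$
$Z{\left(q,S \right)} = q$
$P{\left(p,L \right)} = 27$ ($P{\left(p,L \right)} = \left(0 - 3\right) \left(27 + 3 \cdot 3 \left(-4\right)\right) = - 3 \left(27 - 36\right) = \left(-3\right) \left(-9\right) = 27$)
$\left(P{\left(Z{\left(5,0 \right)},-2 \right)} - -24\right) \left(-233\right) + 145 = \left(27 - -24\right) \left(-233\right) + 145 = \left(27 + 24\right) \left(-233\right) + 145 = 51 \left(-233\right) + 145 = -11883 + 145 = -11738$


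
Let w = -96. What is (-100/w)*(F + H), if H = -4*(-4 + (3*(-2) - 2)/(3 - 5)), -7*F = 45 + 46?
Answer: -325/24 ≈ -13.542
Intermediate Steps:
F = -13 (F = -(45 + 46)/7 = -⅐*91 = -13)
H = 0 (H = -4*(-4 + (-6 - 2)/(-2)) = -4*(-4 - 8*(-½)) = -4*(-4 + 4) = -4*0 = 0)
(-100/w)*(F + H) = (-100/(-96))*(-13 + 0) = -100*(-1/96)*(-13) = (25/24)*(-13) = -325/24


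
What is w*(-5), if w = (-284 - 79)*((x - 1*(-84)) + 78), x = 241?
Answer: 731445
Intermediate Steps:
w = -146289 (w = (-284 - 79)*((241 - 1*(-84)) + 78) = -363*((241 + 84) + 78) = -363*(325 + 78) = -363*403 = -146289)
w*(-5) = -146289*(-5) = 731445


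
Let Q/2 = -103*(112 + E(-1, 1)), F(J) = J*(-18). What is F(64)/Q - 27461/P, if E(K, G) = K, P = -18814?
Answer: 108266159/71700154 ≈ 1.5100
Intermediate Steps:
F(J) = -18*J
Q = -22866 (Q = 2*(-103*(112 - 1)) = 2*(-103*111) = 2*(-11433) = -22866)
F(64)/Q - 27461/P = -18*64/(-22866) - 27461/(-18814) = -1152*(-1/22866) - 27461*(-1/18814) = 192/3811 + 27461/18814 = 108266159/71700154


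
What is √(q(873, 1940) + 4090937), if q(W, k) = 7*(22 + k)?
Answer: √4104671 ≈ 2026.0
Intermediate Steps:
q(W, k) = 154 + 7*k
√(q(873, 1940) + 4090937) = √((154 + 7*1940) + 4090937) = √((154 + 13580) + 4090937) = √(13734 + 4090937) = √4104671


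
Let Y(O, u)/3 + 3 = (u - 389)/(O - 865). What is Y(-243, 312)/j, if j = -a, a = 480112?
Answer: 9741/531964096 ≈ 1.8311e-5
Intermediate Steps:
Y(O, u) = -9 + 3*(-389 + u)/(-865 + O) (Y(O, u) = -9 + 3*((u - 389)/(O - 865)) = -9 + 3*((-389 + u)/(-865 + O)) = -9 + 3*(-389 + u)/(-865 + O))
j = -480112 (j = -1*480112 = -480112)
Y(-243, 312)/j = (3*(2206 + 312 - 3*(-243))/(-865 - 243))/(-480112) = (3*(2206 + 312 + 729)/(-1108))*(-1/480112) = (3*(-1/1108)*3247)*(-1/480112) = -9741/1108*(-1/480112) = 9741/531964096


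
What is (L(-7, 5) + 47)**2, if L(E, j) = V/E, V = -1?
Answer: 108900/49 ≈ 2222.4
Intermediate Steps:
L(E, j) = -1/E
(L(-7, 5) + 47)**2 = (-1/(-7) + 47)**2 = (-1*(-1/7) + 47)**2 = (1/7 + 47)**2 = (330/7)**2 = 108900/49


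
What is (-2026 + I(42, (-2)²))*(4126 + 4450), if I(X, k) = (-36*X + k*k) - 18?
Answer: -30359040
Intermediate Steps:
I(X, k) = -18 + k² - 36*X (I(X, k) = (-36*X + k²) - 18 = (k² - 36*X) - 18 = -18 + k² - 36*X)
(-2026 + I(42, (-2)²))*(4126 + 4450) = (-2026 + (-18 + ((-2)²)² - 36*42))*(4126 + 4450) = (-2026 + (-18 + 4² - 1512))*8576 = (-2026 + (-18 + 16 - 1512))*8576 = (-2026 - 1514)*8576 = -3540*8576 = -30359040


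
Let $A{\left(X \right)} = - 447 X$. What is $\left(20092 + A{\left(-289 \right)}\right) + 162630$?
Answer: $311905$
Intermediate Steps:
$\left(20092 + A{\left(-289 \right)}\right) + 162630 = \left(20092 - -129183\right) + 162630 = \left(20092 + 129183\right) + 162630 = 149275 + 162630 = 311905$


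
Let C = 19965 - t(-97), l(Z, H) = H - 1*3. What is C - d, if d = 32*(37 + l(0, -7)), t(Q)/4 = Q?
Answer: 19489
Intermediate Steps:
t(Q) = 4*Q
l(Z, H) = -3 + H (l(Z, H) = H - 3 = -3 + H)
d = 864 (d = 32*(37 + (-3 - 7)) = 32*(37 - 10) = 32*27 = 864)
C = 20353 (C = 19965 - 4*(-97) = 19965 - 1*(-388) = 19965 + 388 = 20353)
C - d = 20353 - 1*864 = 20353 - 864 = 19489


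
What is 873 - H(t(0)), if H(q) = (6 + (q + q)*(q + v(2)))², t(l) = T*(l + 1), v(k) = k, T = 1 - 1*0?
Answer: 729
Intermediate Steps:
T = 1 (T = 1 + 0 = 1)
t(l) = 1 + l (t(l) = 1*(l + 1) = 1*(1 + l) = 1 + l)
H(q) = (6 + 2*q*(2 + q))² (H(q) = (6 + (q + q)*(q + 2))² = (6 + (2*q)*(2 + q))² = (6 + 2*q*(2 + q))²)
873 - H(t(0)) = 873 - 4*(3 + (1 + 0)² + 2*(1 + 0))² = 873 - 4*(3 + 1² + 2*1)² = 873 - 4*(3 + 1 + 2)² = 873 - 4*6² = 873 - 4*36 = 873 - 1*144 = 873 - 144 = 729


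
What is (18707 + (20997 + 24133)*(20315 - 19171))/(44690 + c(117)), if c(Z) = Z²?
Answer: 51647427/58379 ≈ 884.69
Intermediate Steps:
(18707 + (20997 + 24133)*(20315 - 19171))/(44690 + c(117)) = (18707 + (20997 + 24133)*(20315 - 19171))/(44690 + 117²) = (18707 + 45130*1144)/(44690 + 13689) = (18707 + 51628720)/58379 = 51647427*(1/58379) = 51647427/58379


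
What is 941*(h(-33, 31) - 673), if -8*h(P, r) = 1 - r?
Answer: -2519057/4 ≈ -6.2976e+5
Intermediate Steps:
h(P, r) = -1/8 + r/8 (h(P, r) = -(1 - r)/8 = -1/8 + r/8)
941*(h(-33, 31) - 673) = 941*((-1/8 + (1/8)*31) - 673) = 941*((-1/8 + 31/8) - 673) = 941*(15/4 - 673) = 941*(-2677/4) = -2519057/4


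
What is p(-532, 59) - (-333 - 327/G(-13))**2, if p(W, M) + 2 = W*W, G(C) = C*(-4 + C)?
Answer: 8358911102/48841 ≈ 1.7115e+5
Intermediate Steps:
p(W, M) = -2 + W**2 (p(W, M) = -2 + W*W = -2 + W**2)
p(-532, 59) - (-333 - 327/G(-13))**2 = (-2 + (-532)**2) - (-333 - 327*(-1/(13*(-4 - 13))))**2 = (-2 + 283024) - (-333 - 327/((-13*(-17))))**2 = 283022 - (-333 - 327/221)**2 = 283022 - (-73920/221)**2 = 283022 - 1*5464166400/48841 = 283022 - 5464166400/48841 = 8358911102/48841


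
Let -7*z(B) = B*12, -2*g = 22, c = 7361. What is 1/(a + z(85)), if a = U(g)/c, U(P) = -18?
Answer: -51527/7508346 ≈ -0.0068626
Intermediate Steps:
g = -11 (g = -½*22 = -11)
z(B) = -12*B/7 (z(B) = -B*12/7 = -12*B/7)
a = -18/7361 ≈ -0.0024453
1/(a + z(85)) = 1/(-18/7361 - 12/7*85) = 1/(-18/7361 - 1020/7) = 1/(-7508346/51527) = -51527/7508346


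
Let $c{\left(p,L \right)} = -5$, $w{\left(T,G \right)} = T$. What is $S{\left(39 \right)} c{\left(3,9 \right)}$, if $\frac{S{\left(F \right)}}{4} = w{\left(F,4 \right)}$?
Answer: $-780$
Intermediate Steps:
$S{\left(F \right)} = 4 F$
$S{\left(39 \right)} c{\left(3,9 \right)} = 4 \cdot 39 \left(-5\right) = 156 \left(-5\right) = -780$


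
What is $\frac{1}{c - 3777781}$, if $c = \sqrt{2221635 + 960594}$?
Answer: $- \frac{3777781}{14271626101732} - \frac{3 \sqrt{353581}}{14271626101732} \approx -2.6483 \cdot 10^{-7}$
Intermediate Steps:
$c = 3 \sqrt{353581}$ ($c = \sqrt{3182229} = 3 \sqrt{353581} \approx 1783.9$)
$\frac{1}{c - 3777781} = \frac{1}{3 \sqrt{353581} - 3777781} = \frac{1}{-3777781 + 3 \sqrt{353581}}$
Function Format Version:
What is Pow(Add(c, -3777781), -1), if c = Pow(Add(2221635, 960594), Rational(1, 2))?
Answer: Add(Rational(-3777781, 14271626101732), Mul(Rational(-3, 14271626101732), Pow(353581, Rational(1, 2)))) ≈ -2.6483e-7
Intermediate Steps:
c = Mul(3, Pow(353581, Rational(1, 2))) (c = Pow(3182229, Rational(1, 2)) = Mul(3, Pow(353581, Rational(1, 2))) ≈ 1783.9)
Pow(Add(c, -3777781), -1) = Pow(Add(Mul(3, Pow(353581, Rational(1, 2))), -3777781), -1) = Pow(Add(-3777781, Mul(3, Pow(353581, Rational(1, 2)))), -1)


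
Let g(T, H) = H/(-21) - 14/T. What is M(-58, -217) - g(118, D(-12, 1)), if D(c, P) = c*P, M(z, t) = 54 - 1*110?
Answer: -23315/413 ≈ -56.453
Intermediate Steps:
M(z, t) = -56 (M(z, t) = 54 - 110 = -56)
D(c, P) = P*c
g(T, H) = -14/T - H/21 (g(T, H) = H*(-1/21) - 14/T = -H/21 - 14/T = -14/T - H/21)
M(-58, -217) - g(118, D(-12, 1)) = -56 - (-14/118 - (-12)/21) = -56 - (-14*1/118 - 1/21*(-12)) = -56 - (-7/59 + 4/7) = -56 - 1*187/413 = -56 - 187/413 = -23315/413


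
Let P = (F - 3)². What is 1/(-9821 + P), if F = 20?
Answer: -1/9532 ≈ -0.00010491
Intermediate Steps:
P = 289 (P = (20 - 3)² = 17² = 289)
1/(-9821 + P) = 1/(-9821 + 289) = 1/(-9532) = -1/9532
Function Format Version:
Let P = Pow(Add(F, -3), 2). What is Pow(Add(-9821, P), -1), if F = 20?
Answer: Rational(-1, 9532) ≈ -0.00010491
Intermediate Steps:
P = 289 (P = Pow(Add(20, -3), 2) = Pow(17, 2) = 289)
Pow(Add(-9821, P), -1) = Pow(Add(-9821, 289), -1) = Pow(-9532, -1) = Rational(-1, 9532)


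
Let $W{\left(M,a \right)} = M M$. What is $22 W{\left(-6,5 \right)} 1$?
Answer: $792$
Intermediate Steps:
$W{\left(M,a \right)} = M^{2}$
$22 W{\left(-6,5 \right)} 1 = 22 \left(-6\right)^{2} \cdot 1 = 22 \cdot 36 \cdot 1 = 792 \cdot 1 = 792$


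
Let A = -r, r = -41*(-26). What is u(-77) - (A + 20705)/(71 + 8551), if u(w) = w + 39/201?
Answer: -95375/1206 ≈ -79.084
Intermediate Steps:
r = 1066
A = -1066 (A = -1*1066 = -1066)
u(w) = 13/67 + w (u(w) = w + 39*(1/201) = w + 13/67 = 13/67 + w)
u(-77) - (A + 20705)/(71 + 8551) = (13/67 - 77) - (-1066 + 20705)/(71 + 8551) = -5146/67 - 19639/8622 = -5146/67 - 1*41/18 = -5146/67 - 41/18 = -95375/1206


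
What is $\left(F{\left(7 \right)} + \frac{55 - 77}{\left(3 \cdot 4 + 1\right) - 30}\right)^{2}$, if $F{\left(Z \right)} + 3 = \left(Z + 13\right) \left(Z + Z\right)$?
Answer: $\frac{22382361}{289} \approx 77448.0$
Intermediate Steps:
$F{\left(Z \right)} = -3 + 2 Z \left(13 + Z\right)$ ($F{\left(Z \right)} = -3 + \left(Z + 13\right) \left(Z + Z\right) = -3 + \left(13 + Z\right) 2 Z = -3 + 2 Z \left(13 + Z\right)$)
$\left(F{\left(7 \right)} + \frac{55 - 77}{\left(3 \cdot 4 + 1\right) - 30}\right)^{2} = \left(\left(-3 + 2 \cdot 7^{2} + 26 \cdot 7\right) + \frac{55 - 77}{\left(3 \cdot 4 + 1\right) - 30}\right)^{2} = \left(\left(-3 + 2 \cdot 49 + 182\right) - \frac{22}{\left(12 + 1\right) - 30}\right)^{2} = \left(\left(-3 + 98 + 182\right) - \frac{22}{13 - 30}\right)^{2} = \left(277 - \frac{22}{-17}\right)^{2} = \left(277 - - \frac{22}{17}\right)^{2} = \left(277 + \frac{22}{17}\right)^{2} = \left(\frac{4731}{17}\right)^{2} = \frac{22382361}{289}$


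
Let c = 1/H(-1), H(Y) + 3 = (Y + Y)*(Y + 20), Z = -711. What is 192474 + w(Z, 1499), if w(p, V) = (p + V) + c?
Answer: 7923741/41 ≈ 1.9326e+5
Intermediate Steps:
H(Y) = -3 + 2*Y*(20 + Y) (H(Y) = -3 + (Y + Y)*(Y + 20) = -3 + (2*Y)*(20 + Y) = -3 + 2*Y*(20 + Y))
c = -1/41 (c = 1/(-3 + 2*(-1)² + 40*(-1)) = 1/(-3 + 2*1 - 40) = 1/(-3 + 2 - 40) = 1/(-41) = -1/41 ≈ -0.024390)
w(p, V) = -1/41 + V + p (w(p, V) = (p + V) - 1/41 = (V + p) - 1/41 = -1/41 + V + p)
192474 + w(Z, 1499) = 192474 + (-1/41 + 1499 - 711) = 192474 + 32307/41 = 7923741/41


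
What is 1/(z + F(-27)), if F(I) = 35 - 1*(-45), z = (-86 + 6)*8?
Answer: -1/560 ≈ -0.0017857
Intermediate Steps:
z = -640 (z = -80*8 = -640)
F(I) = 80 (F(I) = 35 + 45 = 80)
1/(z + F(-27)) = 1/(-640 + 80) = 1/(-560) = -1/560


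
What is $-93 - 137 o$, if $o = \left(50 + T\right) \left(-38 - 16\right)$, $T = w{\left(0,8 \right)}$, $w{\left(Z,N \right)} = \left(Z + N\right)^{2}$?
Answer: $843279$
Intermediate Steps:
$w{\left(Z,N \right)} = \left(N + Z\right)^{2}$
$T = 64$ ($T = \left(8 + 0\right)^{2} = 8^{2} = 64$)
$o = -6156$ ($o = \left(50 + 64\right) \left(-38 - 16\right) = 114 \left(-54\right) = -6156$)
$-93 - 137 o = -93 - -843372 = -93 + 843372 = 843279$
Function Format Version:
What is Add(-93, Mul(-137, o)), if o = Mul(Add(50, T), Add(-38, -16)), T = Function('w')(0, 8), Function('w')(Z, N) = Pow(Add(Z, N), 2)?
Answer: 843279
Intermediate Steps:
Function('w')(Z, N) = Pow(Add(N, Z), 2)
T = 64 (T = Pow(Add(8, 0), 2) = Pow(8, 2) = 64)
o = -6156 (o = Mul(Add(50, 64), Add(-38, -16)) = Mul(114, -54) = -6156)
Add(-93, Mul(-137, o)) = Add(-93, Mul(-137, -6156)) = Add(-93, 843372) = 843279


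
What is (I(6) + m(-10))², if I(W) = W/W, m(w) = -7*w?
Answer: 5041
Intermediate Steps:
I(W) = 1
(I(6) + m(-10))² = (1 - 7*(-10))² = (1 + 70)² = 71² = 5041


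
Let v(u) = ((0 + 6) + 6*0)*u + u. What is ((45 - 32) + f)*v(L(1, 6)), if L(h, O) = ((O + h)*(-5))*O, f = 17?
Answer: -44100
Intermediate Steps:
L(h, O) = O*(-5*O - 5*h) (L(h, O) = (-5*O - 5*h)*O = O*(-5*O - 5*h))
v(u) = 7*u (v(u) = (6 + 0)*u + u = 6*u + u = 7*u)
((45 - 32) + f)*v(L(1, 6)) = ((45 - 32) + 17)*(7*(-5*6*(6 + 1))) = (13 + 17)*(7*(-5*6*7)) = 30*(7*(-210)) = 30*(-1470) = -44100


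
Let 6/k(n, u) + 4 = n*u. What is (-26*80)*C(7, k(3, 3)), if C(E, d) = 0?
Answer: 0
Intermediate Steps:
k(n, u) = 6/(-4 + n*u)
(-26*80)*C(7, k(3, 3)) = -26*80*0 = -2080*0 = 0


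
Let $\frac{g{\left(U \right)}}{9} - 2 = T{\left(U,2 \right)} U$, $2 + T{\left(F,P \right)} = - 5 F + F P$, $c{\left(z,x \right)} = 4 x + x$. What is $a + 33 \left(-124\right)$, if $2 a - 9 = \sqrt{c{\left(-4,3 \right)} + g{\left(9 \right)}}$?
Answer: $- \frac{8175}{2} + i \sqrt{579} \approx -4087.5 + 24.062 i$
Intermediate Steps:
$c{\left(z,x \right)} = 5 x$
$T{\left(F,P \right)} = -2 - 5 F + F P$ ($T{\left(F,P \right)} = -2 + \left(- 5 F + F P\right) = -2 - 5 F + F P$)
$g{\left(U \right)} = 18 + 9 U \left(-2 - 3 U\right)$ ($g{\left(U \right)} = 18 + 9 \left(-2 - 5 U + U 2\right) U = 18 + 9 \left(-2 - 5 U + 2 U\right) U = 18 + 9 \left(-2 - 3 U\right) U = 18 + 9 U \left(-2 - 3 U\right)$)
$a = \frac{9}{2} + i \sqrt{579}$ ($a = \frac{9}{2} + \frac{\sqrt{5 \cdot 3 + \left(18 - 81 \left(2 + 3 \cdot 9\right)\right)}}{2} = \frac{9}{2} + \frac{\sqrt{15 + \left(18 - 81 \left(2 + 27\right)\right)}}{2} = \frac{9}{2} + \frac{\sqrt{15 + \left(18 - 81 \cdot 29\right)}}{2} = \frac{9}{2} + \frac{\sqrt{15 + \left(18 - 2349\right)}}{2} = \frac{9}{2} + \frac{\sqrt{15 - 2331}}{2} = \frac{9}{2} + \frac{\sqrt{-2316}}{2} = \frac{9}{2} + \frac{2 i \sqrt{579}}{2} = \frac{9}{2} + i \sqrt{579} \approx 4.5 + 24.062 i$)
$a + 33 \left(-124\right) = \left(\frac{9}{2} + i \sqrt{579}\right) + 33 \left(-124\right) = \left(\frac{9}{2} + i \sqrt{579}\right) - 4092 = - \frac{8175}{2} + i \sqrt{579}$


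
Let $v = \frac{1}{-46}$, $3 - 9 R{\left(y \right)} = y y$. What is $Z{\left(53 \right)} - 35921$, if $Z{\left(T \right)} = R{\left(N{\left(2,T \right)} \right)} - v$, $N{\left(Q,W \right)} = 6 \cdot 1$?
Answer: $- \frac{4957601}{138} \approx -35925.0$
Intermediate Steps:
$N{\left(Q,W \right)} = 6$
$R{\left(y \right)} = \frac{1}{3} - \frac{y^{2}}{9}$ ($R{\left(y \right)} = \frac{1}{3} - \frac{y y}{9} = \frac{1}{3} - \frac{y^{2}}{9}$)
$v = - \frac{1}{46} \approx -0.021739$
$Z{\left(T \right)} = - \frac{503}{138}$ ($Z{\left(T \right)} = \left(\frac{1}{3} - \frac{6^{2}}{9}\right) - - \frac{1}{46} = \left(\frac{1}{3} - 4\right) + \frac{1}{46} = - \frac{11}{3} + \frac{1}{46} = - \frac{503}{138}$)
$Z{\left(53 \right)} - 35921 = - \frac{503}{138} - 35921 = - \frac{4957601}{138}$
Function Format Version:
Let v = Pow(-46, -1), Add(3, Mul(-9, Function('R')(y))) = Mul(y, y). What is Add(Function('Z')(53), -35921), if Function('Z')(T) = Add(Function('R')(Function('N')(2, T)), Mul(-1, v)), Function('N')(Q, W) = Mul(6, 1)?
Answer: Rational(-4957601, 138) ≈ -35925.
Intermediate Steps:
Function('N')(Q, W) = 6
Function('R')(y) = Add(Rational(1, 3), Mul(Rational(-1, 9), Pow(y, 2))) (Function('R')(y) = Add(Rational(1, 3), Mul(Rational(-1, 9), Mul(y, y))) = Add(Rational(1, 3), Mul(Rational(-1, 9), Pow(y, 2))))
v = Rational(-1, 46) ≈ -0.021739
Function('Z')(T) = Rational(-503, 138) (Function('Z')(T) = Add(Add(Rational(1, 3), Mul(Rational(-1, 9), Pow(6, 2))), Mul(-1, Rational(-1, 46))) = Add(Add(Rational(1, 3), Mul(Rational(-1, 9), 36)), Rational(1, 46)) = Add(Add(Rational(1, 3), -4), Rational(1, 46)) = Add(Rational(-11, 3), Rational(1, 46)) = Rational(-503, 138))
Add(Function('Z')(53), -35921) = Add(Rational(-503, 138), -35921) = Rational(-4957601, 138)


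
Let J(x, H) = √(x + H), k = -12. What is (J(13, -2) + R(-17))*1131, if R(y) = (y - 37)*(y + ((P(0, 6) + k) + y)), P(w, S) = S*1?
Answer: 2442960 + 1131*√11 ≈ 2.4467e+6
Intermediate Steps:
P(w, S) = S
J(x, H) = √(H + x)
R(y) = (-37 + y)*(-6 + 2*y) (R(y) = (y - 37)*(y + ((6 - 12) + y)) = (-37 + y)*(y + (-6 + y)) = (-37 + y)*(-6 + 2*y))
(J(13, -2) + R(-17))*1131 = (√(-2 + 13) + (222 - 80*(-17) + 2*(-17)²))*1131 = (√11 + (222 + 1360 + 2*289))*1131 = (√11 + (222 + 1360 + 578))*1131 = (√11 + 2160)*1131 = (2160 + √11)*1131 = 2442960 + 1131*√11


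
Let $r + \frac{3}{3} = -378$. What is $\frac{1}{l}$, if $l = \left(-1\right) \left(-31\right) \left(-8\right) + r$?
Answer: $- \frac{1}{627} \approx -0.0015949$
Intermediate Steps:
$r = -379$ ($r = -1 - 378 = -379$)
$l = -627$ ($l = \left(-1\right) \left(-31\right) \left(-8\right) - 379 = 31 \left(-8\right) - 379 = -248 - 379 = -627$)
$\frac{1}{l} = \frac{1}{-627} = - \frac{1}{627}$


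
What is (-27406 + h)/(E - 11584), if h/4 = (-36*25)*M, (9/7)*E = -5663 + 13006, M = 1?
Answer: 279054/52855 ≈ 5.2796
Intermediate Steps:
E = 51401/9 (E = 7*(-5663 + 13006)/9 = (7/9)*7343 = 51401/9 ≈ 5711.2)
h = -3600 (h = 4*(-36*25*1) = 4*(-900*1) = 4*(-900) = -3600)
(-27406 + h)/(E - 11584) = (-27406 - 3600)/(51401/9 - 11584) = -31006/(-52855/9) = -31006*(-9/52855) = 279054/52855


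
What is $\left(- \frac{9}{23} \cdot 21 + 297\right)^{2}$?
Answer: $\frac{44116164}{529} \approx 83395.0$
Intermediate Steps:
$\left(- \frac{9}{23} \cdot 21 + 297\right)^{2} = \left(\left(-9\right) \frac{1}{23} \cdot 21 + 297\right)^{2} = \left(\left(- \frac{9}{23}\right) 21 + 297\right)^{2} = \left(- \frac{189}{23} + 297\right)^{2} = \left(\frac{6642}{23}\right)^{2} = \frac{44116164}{529}$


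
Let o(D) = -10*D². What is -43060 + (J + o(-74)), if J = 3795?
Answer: -94025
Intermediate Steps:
-43060 + (J + o(-74)) = -43060 + (3795 - 10*(-74)²) = -43060 + (3795 - 10*5476) = -43060 + (3795 - 54760) = -43060 - 50965 = -94025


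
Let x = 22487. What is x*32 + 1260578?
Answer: 1980162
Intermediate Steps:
x*32 + 1260578 = 22487*32 + 1260578 = 719584 + 1260578 = 1980162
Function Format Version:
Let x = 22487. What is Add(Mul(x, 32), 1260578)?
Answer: 1980162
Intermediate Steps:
Add(Mul(x, 32), 1260578) = Add(Mul(22487, 32), 1260578) = Add(719584, 1260578) = 1980162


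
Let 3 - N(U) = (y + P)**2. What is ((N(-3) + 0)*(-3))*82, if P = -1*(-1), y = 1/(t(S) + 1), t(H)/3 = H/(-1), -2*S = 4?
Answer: -20418/49 ≈ -416.69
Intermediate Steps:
S = -2 (S = -1/2*4 = -2)
t(H) = -3*H (t(H) = 3*(H/(-1)) = 3*(H*(-1)) = 3*(-H) = -3*H)
y = 1/7 (y = 1/(-3*(-2) + 1) = 1/(6 + 1) = 1/7 ≈ 0.14286)
P = 1
N(U) = 83/49 (N(U) = 3 - (1/7 + 1)**2 = 3 - (8/7)**2 = 3 - 1*64/49 = 3 - 64/49 = 83/49)
((N(-3) + 0)*(-3))*82 = ((83/49 + 0)*(-3))*82 = ((83/49)*(-3))*82 = -249/49*82 = -20418/49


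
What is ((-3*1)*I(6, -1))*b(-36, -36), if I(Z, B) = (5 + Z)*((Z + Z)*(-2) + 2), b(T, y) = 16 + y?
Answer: -14520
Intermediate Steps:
I(Z, B) = (2 - 4*Z)*(5 + Z) (I(Z, B) = (5 + Z)*((2*Z)*(-2) + 2) = (5 + Z)*(-4*Z + 2) = (5 + Z)*(2 - 4*Z) = (2 - 4*Z)*(5 + Z))
((-3*1)*I(6, -1))*b(-36, -36) = ((-3*1)*(10 - 18*6 - 4*6²))*(16 - 36) = -3*(10 - 108 - 4*36)*(-20) = -3*(10 - 108 - 144)*(-20) = -3*(-242)*(-20) = 726*(-20) = -14520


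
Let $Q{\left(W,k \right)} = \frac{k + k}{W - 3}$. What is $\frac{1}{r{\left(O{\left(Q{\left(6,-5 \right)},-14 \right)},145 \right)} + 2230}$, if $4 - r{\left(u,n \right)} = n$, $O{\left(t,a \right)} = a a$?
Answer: $\frac{1}{2089} \approx 0.0004787$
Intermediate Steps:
$Q{\left(W,k \right)} = \frac{2 k}{-3 + W}$
$O{\left(t,a \right)} = a^{2}$
$r{\left(u,n \right)} = 4 - n$
$\frac{1}{r{\left(O{\left(Q{\left(6,-5 \right)},-14 \right)},145 \right)} + 2230} = \frac{1}{\left(4 - 145\right) + 2230} = \frac{1}{-141 + 2230} = \frac{1}{2089}$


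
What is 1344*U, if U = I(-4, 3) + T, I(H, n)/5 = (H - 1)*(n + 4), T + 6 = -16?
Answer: -264768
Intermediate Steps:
T = -22 (T = -6 - 16 = -22)
I(H, n) = 5*(-1 + H)*(4 + n) (I(H, n) = 5*((H - 1)*(n + 4)) = 5*((-1 + H)*(4 + n)) = 5*(-1 + H)*(4 + n))
U = -197 (U = (-20 - 5*3 + 20*(-4) + 5*(-4)*3) - 22 = (-20 - 15 - 80 - 60) - 22 = -175 - 22 = -197)
1344*U = 1344*(-197) = -264768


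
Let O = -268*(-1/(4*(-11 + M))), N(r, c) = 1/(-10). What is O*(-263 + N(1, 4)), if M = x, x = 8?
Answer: 58759/10 ≈ 5875.9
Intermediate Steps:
M = 8
N(r, c) = -⅒
O = -67/3 (O = -268*(-1/(4*(-11 + 8))) = -268/((-4*(-3))) = -268/12 = -268*1/12 = -67/3 ≈ -22.333)
O*(-263 + N(1, 4)) = -67*(-263 - ⅒)/3 = -67/3*(-2631/10) = 58759/10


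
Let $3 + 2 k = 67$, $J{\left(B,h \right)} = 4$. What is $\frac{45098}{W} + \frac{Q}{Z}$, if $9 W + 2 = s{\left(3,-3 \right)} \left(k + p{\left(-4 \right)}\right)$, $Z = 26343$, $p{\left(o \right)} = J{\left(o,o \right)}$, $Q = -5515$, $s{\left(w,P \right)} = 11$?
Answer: $\frac{5344988308}{5189571} \approx 1029.9$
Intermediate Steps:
$k = 32$ ($k = - \frac{3}{2} + \frac{1}{2} \cdot 67 = - \frac{3}{2} + \frac{67}{2} = 32$)
$p{\left(o \right)} = 4$
$W = \frac{394}{9}$ ($W = - \frac{2}{9} + \frac{11 \left(32 + 4\right)}{9} = - \frac{2}{9} + \frac{11 \cdot 36}{9} = - \frac{2}{9} + \frac{1}{9} \cdot 396 = - \frac{2}{9} + 44 = \frac{394}{9} \approx 43.778$)
$\frac{45098}{W} + \frac{Q}{Z} = \frac{45098}{\frac{394}{9}} - \frac{5515}{26343} = 45098 \cdot \frac{9}{394} - \frac{5515}{26343} = \frac{202941}{197} - \frac{5515}{26343} = \frac{5344988308}{5189571}$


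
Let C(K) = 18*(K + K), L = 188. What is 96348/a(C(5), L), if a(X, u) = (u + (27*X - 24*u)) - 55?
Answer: 2604/13 ≈ 200.31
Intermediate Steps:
C(K) = 36*K (C(K) = 18*(2*K) = 36*K)
a(X, u) = -55 - 23*u + 27*X (a(X, u) = (u + (-24*u + 27*X)) - 55 = (-23*u + 27*X) - 55 = -55 - 23*u + 27*X)
96348/a(C(5), L) = 96348/(-55 - 23*188 + 27*(36*5)) = 96348/(-55 - 4324 + 27*180) = 96348/(-55 - 4324 + 4860) = 96348/481 = 96348*(1/481) = 2604/13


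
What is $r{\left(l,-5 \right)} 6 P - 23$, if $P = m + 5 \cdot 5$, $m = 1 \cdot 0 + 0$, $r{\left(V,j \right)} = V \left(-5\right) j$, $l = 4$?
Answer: $14977$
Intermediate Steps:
$r{\left(V,j \right)} = - 5 V j$
$m = 0$ ($m = 0 + 0 = 0$)
$P = 25$ ($P = 0 + 5 \cdot 5 = 0 + 25 = 25$)
$r{\left(l,-5 \right)} 6 P - 23 = \left(-5\right) 4 \left(-5\right) 6 \cdot 25 - 23 = 100 \cdot 6 \cdot 25 - 23 = 600 \cdot 25 - 23 = 15000 - 23 = 14977$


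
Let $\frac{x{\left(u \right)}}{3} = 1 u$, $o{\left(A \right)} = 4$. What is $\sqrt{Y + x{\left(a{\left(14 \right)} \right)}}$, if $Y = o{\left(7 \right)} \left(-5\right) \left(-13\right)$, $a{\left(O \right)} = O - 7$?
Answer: $\sqrt{281} \approx 16.763$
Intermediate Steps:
$a{\left(O \right)} = -7 + O$
$Y = 260$ ($Y = 4 \left(-5\right) \left(-13\right) = \left(-20\right) \left(-13\right) = 260$)
$x{\left(u \right)} = 3 u$ ($x{\left(u \right)} = 3 \cdot 1 u = 3 u$)
$\sqrt{Y + x{\left(a{\left(14 \right)} \right)}} = \sqrt{260 + 3 \left(-7 + 14\right)} = \sqrt{260 + 3 \cdot 7} = \sqrt{260 + 21} = \sqrt{281}$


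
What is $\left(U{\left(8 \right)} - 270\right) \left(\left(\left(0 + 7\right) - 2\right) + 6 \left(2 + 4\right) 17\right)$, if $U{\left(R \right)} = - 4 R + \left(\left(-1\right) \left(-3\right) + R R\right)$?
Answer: $-144995$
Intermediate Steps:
$U{\left(R \right)} = 3 + R^{2} - 4 R$ ($U{\left(R \right)} = - 4 R + \left(3 + R^{2}\right) = 3 + R^{2} - 4 R$)
$\left(U{\left(8 \right)} - 270\right) \left(\left(\left(0 + 7\right) - 2\right) + 6 \left(2 + 4\right) 17\right) = \left(\left(3 + 8^{2} - 32\right) - 270\right) \left(\left(\left(0 + 7\right) - 2\right) + 6 \left(2 + 4\right) 17\right) = \left(\left(3 + 64 - 32\right) - 270\right) \left(\left(7 - 2\right) + 6 \cdot 6 \cdot 17\right) = \left(35 - 270\right) \left(5 + 36 \cdot 17\right) = - 235 \left(5 + 612\right) = \left(-235\right) 617 = -144995$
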